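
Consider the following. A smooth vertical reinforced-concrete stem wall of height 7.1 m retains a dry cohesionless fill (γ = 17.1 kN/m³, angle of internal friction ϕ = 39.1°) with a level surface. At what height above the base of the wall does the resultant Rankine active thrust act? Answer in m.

K_a = 0.2265.
The pressure distribution is triangular, so the resultant acts at H/3 above the base = 7.1/3 = 2.367 m.

2.37 m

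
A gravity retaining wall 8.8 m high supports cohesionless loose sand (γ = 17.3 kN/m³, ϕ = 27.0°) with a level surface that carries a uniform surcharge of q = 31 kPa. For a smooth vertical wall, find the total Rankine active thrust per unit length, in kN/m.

K_a = tan²(45° − φ/2) = 0.3755.
Soil triangle: ½ K_a γ H² = 0.5×0.3755×17.3×8.8² = 251.5 kN/m.
Surcharge rectangle: K_a q H = 0.3755×31×8.8 = 102.4 kN/m.
Total = 251.5 + 102.4 = 354.0 kN/m.

354 kN/m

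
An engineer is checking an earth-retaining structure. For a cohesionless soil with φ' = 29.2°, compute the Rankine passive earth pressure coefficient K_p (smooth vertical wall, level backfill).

K_p = (1 + sin φ)/(1 − sin φ) = tan²(45° + 29.2°/2) = 2.905.

2.91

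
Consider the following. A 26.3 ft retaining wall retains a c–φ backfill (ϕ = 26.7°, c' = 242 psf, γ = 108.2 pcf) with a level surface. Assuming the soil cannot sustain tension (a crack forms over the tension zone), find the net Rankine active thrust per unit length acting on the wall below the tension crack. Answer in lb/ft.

7450 lb/ft

K_a = 0.3800; √K_a = 0.6164.
Tension-crack depth z_c = 2c/(γ√K_a) = 2×242/(108.2×0.6164) = 7.257 ft.
σ_a at base = K_a γ H − 2c√K_a = 0.3800×108.2×26.3 − 2×242×0.6164 = 782.9 psf.
P_a = ½ × 782.9 × (H − z_c) = 0.5×782.9×19.04 = 7454 lb/ft.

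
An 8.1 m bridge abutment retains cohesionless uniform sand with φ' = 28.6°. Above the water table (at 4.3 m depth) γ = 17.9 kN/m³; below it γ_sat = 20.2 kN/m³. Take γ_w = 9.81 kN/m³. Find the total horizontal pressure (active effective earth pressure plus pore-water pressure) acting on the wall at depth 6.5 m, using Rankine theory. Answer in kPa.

56.8 kPa

K_a = (1 − sin φ)/(1 + sin φ) = 0.3525.
γ' = 20.2 − 9.81 = 10.39 kN/m³.
Effective vertical stress at 6.5 m: σ'_v = 17.9×4.3 + 10.39×2.20 = 99.83 kPa.
σ'_h = K_a σ'_v = 0.3525 × 99.83 = 35.19 kPa; u = γ_w × 2.20 = 21.58 kPa.
Total σ_h = 35.19 + 21.58 = 56.78 kPa.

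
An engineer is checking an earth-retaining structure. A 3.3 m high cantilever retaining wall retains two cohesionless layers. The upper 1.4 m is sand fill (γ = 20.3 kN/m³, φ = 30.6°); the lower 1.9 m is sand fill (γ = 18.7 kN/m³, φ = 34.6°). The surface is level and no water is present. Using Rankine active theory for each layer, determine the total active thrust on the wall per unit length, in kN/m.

K_a1 = tan²(45°−30.6°/2) = 0.3253; K_a2 = tan²(45°−34.6°/2) = 0.2756.
Layer 1: σ at base = K_a1 γ₁ h₁ = 9.246 kPa; P₁ = ½×9.246×1.4 = 6.472.
Layer 2: σ_v at top = γ₁h₁ = 28.42; σ_h top = K_a2×28.42 = 7.834; σ_h base = K_a2×(28.42+18.7×1.9) = 17.63.
P₂ = ½(7.834+17.63)×1.9 = 24.19. Total P_a = 6.472+24.19 = 30.66 kN/m.

30.7 kN/m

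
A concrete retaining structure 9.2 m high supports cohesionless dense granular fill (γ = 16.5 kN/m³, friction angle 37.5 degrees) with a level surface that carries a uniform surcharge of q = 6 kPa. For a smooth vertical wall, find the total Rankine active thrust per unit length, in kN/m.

183 kN/m

K_a = tan²(45° − φ/2) = 0.2432.
Soil triangle: ½ K_a γ H² = 0.5×0.2432×16.5×9.2² = 169.8 kN/m.
Surcharge rectangle: K_a q H = 0.2432×6×9.2 = 13.42 kN/m.
Total = 169.8 + 13.42 = 183.2 kN/m.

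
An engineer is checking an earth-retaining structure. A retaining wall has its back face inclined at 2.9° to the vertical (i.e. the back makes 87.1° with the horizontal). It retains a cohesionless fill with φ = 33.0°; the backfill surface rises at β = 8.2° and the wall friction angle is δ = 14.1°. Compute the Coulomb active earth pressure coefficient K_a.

K_a = sin²(α+φ) / [sin²α · sin(α−δ) · (1 + √{sin(φ+δ)sin(φ−β) / (sin(α−δ)sin(α+β))})²].
With α = 87.1°, φ = 33.0°, δ = 14.1°, β = 8.2°: K_a = 0.3191.

0.319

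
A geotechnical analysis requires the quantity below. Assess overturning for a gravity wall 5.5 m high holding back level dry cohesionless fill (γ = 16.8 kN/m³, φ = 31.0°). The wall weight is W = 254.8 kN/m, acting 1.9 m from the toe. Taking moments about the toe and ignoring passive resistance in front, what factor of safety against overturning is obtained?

3.25

K_a = tan²(45° − 31.0°/2) = 0.3201.
P_a = ½K_aγH² = 0.5×0.3201×16.8×5.5² = 81.34 kN/m, acting at H/3 = 1.833 m above the base.
Overturning moment M_o = P_a × H/3 = 81.34 × 1.833 = 149.1.
Resisting moment M_r = W × 1.9 = 254.8 × 1.9 = 484.1.
FS_overturning = M_r/M_o = 484.1/149.1 = 3.247.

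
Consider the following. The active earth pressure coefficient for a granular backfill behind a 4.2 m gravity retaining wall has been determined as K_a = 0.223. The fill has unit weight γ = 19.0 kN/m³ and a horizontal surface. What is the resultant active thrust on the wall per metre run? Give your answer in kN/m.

P = ½ K_a γ H² = 0.5 × 0.223 × 19.0 × 4.2² = 37.37 kN/m.

37.4 kN/m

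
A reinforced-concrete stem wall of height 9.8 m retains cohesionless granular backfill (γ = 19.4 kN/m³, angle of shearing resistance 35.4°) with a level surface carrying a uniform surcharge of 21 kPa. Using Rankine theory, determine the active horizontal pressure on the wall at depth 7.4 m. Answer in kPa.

43.8 kPa

K_a = (1 − sin φ)/(1 + sin φ) = 0.2664.
σ_v = γz + q = 19.4 × 7.4 + 21 = 164.6 kPa.
σ_h = K_a σ_v = 0.2664 × 164.6 = 43.84 kPa.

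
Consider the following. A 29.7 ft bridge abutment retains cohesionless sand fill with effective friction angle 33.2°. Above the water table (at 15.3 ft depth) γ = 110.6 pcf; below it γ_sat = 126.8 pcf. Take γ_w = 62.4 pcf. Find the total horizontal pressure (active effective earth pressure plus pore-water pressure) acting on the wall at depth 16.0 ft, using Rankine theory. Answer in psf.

K_a = (1 − sin φ)/(1 + sin φ) = 0.2924.
γ' = 126.8 − 62.4 = 64.40 pcf.
Effective vertical stress at 16.0 ft: σ'_v = 110.6×15.3 + 64.40×0.700 = 1737 psf.
σ'_h = K_a σ'_v = 0.2924 × 1737 = 507.9 psf; u = γ_w × 0.700 = 43.68 psf.
Total σ_h = 507.9 + 43.68 = 551.6 psf.

552 psf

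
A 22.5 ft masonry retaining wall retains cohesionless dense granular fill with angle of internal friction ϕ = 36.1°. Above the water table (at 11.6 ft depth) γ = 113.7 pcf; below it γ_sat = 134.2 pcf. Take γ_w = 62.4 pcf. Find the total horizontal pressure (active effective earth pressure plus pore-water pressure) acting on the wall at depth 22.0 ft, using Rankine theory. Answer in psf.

K_a = (1 − sin φ)/(1 + sin φ) = 0.2585.
γ' = 134.2 − 62.4 = 71.80 pcf.
Effective vertical stress at 22.0 ft: σ'_v = 113.7×11.6 + 71.80×10.4 = 2066 psf.
σ'_h = K_a σ'_v = 0.2585 × 2066 = 534.0 psf; u = γ_w × 10.4 = 649.0 psf.
Total σ_h = 534.0 + 649.0 = 1183 psf.

1180 psf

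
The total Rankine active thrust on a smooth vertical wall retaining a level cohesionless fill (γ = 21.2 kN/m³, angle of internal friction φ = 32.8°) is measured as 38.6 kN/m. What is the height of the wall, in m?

K_a = 0.2973. P_a = ½ K_a γ H² ⇒ H = √(2P_a/(K_a γ)).
H = √(2×38.6/(0.2973×21.2)) = 3.500 m.

3.50 m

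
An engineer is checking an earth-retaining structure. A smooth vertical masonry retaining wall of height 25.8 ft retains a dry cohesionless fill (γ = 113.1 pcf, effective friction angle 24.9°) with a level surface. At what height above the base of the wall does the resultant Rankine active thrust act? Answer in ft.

8.60 ft

K_a = 0.4074.
The pressure distribution is triangular, so the resultant acts at H/3 above the base = 25.8/3 = 8.600 ft.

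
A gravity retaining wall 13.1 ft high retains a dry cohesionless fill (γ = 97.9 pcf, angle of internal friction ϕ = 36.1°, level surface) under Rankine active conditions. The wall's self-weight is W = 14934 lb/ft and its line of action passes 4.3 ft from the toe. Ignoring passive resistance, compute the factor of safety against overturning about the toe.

6.77

K_a = tan²(45° − 36.1°/2) = 0.2585.
P_a = ½K_aγH² = 0.5×0.2585×97.9×13.1² = 2171 lb/ft, acting at H/3 = 4.367 ft above the base.
Overturning moment M_o = P_a × H/3 = 2171 × 4.367 = 9482.
Resisting moment M_r = W × 4.3 = 14934 × 4.3 = 64220.
FS_overturning = M_r/M_o = 64220/9482 = 6.772.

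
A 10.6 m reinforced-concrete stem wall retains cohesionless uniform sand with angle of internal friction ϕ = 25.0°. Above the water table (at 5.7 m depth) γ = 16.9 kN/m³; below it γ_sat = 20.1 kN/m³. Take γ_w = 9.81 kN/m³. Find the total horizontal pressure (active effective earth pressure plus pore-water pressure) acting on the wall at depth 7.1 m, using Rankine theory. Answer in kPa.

58.7 kPa

K_a = (1 − sin φ)/(1 + sin φ) = 0.4059.
γ' = 20.1 − 9.81 = 10.29 kN/m³.
Effective vertical stress at 7.1 m: σ'_v = 16.9×5.7 + 10.29×1.40 = 110.7 kPa.
σ'_h = K_a σ'_v = 0.4059 × 110.7 = 44.94 kPa; u = γ_w × 1.40 = 13.73 kPa.
Total σ_h = 44.94 + 13.73 = 58.68 kPa.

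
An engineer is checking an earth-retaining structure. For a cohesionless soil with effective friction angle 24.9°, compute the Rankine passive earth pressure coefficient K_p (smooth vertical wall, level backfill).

2.45

K_p = (1 + sin φ)/(1 − sin φ) = tan²(45° + 24.9°/2) = 2.454.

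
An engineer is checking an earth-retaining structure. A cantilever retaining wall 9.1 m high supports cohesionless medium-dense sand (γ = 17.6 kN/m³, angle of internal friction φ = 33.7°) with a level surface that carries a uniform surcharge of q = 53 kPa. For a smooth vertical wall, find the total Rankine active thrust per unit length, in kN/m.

K_a = tan²(45° − φ/2) = 0.2863.
Soil triangle: ½ K_a γ H² = 0.5×0.2863×17.6×9.1² = 208.6 kN/m.
Surcharge rectangle: K_a q H = 0.2863×53×9.1 = 138.1 kN/m.
Total = 208.6 + 138.1 = 346.7 kN/m.

347 kN/m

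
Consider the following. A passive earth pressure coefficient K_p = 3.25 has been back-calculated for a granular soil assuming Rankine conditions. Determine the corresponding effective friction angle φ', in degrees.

32.0°

K_p = (1+sin φ)/(1−sin φ) ⇒ sin φ = (K_p − 1)/(K_p + 1) = 0.5294.
φ = arcsin(0.5294) = 31.97°.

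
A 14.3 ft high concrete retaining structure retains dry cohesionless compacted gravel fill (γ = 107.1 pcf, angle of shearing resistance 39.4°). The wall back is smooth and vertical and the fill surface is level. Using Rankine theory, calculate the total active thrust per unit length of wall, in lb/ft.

K_a = tan²(45° − φ/2) = 0.2234.
P_a = ½ K_a γ H² = 0.5 × 0.2234 × 107.1 × 14.3² = 2447 lb/ft.

2450 lb/ft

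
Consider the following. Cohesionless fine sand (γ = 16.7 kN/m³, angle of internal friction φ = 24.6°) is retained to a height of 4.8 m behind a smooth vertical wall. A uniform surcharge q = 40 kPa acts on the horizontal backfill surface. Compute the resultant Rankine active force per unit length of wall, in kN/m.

158 kN/m

K_a = tan²(45° − φ/2) = 0.4121.
Soil triangle: ½ K_a γ H² = 0.5×0.4121×16.7×4.8² = 79.29 kN/m.
Surcharge rectangle: K_a q H = 0.4121×40×4.8 = 79.13 kN/m.
Total = 79.29 + 79.13 = 158.4 kN/m.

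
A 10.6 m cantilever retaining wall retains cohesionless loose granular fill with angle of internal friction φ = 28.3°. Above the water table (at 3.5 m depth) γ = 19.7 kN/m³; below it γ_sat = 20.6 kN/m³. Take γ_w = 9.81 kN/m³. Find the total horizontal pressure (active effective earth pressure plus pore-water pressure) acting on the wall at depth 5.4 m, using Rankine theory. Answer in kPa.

K_a = (1 − sin φ)/(1 + sin φ) = 0.3568.
γ' = 20.6 − 9.81 = 10.79 kN/m³.
Effective vertical stress at 5.4 m: σ'_v = 19.7×3.5 + 10.79×1.90 = 89.45 kPa.
σ'_h = K_a σ'_v = 0.3568 × 89.45 = 31.91 kPa; u = γ_w × 1.90 = 18.64 kPa.
Total σ_h = 31.91 + 18.64 = 50.55 kPa.

50.6 kPa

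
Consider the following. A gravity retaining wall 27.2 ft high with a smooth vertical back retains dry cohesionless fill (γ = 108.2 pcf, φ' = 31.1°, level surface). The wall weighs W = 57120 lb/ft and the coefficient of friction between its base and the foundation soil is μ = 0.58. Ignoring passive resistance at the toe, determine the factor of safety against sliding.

2.60

K_a = tan²(45° − 31.1°/2) = 0.3188.
P_a = ½K_aγH² = 0.5×0.3188×108.2×27.2² = 12760 lb/ft, acting at H/3 = 9.067 ft above the base.
FS_sliding = μW / P_a = 0.58×57120 / 12760 = 2.596.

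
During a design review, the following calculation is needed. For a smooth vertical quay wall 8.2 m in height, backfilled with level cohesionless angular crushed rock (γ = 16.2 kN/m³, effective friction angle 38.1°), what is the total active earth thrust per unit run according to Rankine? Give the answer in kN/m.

129 kN/m

K_a = tan²(45° − φ/2) = 0.2368.
P_a = ½ K_a γ H² = 0.5 × 0.2368 × 16.2 × 8.2² = 129.0 kN/m.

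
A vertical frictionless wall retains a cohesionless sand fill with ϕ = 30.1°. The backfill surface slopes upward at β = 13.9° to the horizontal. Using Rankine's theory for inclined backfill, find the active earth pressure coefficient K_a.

0.365

K_a = cos β · (cos β − √(cos²β − cos²φ)) / (cos β + √(cos²β − cos²φ)).
cos β = 0.9707, cos φ = 0.8652, √(cos²β − cos²φ) = 0.4402.
K_a = 0.9707 × (0.9707 − 0.4402)/(0.9707 + 0.4402) = 0.3650.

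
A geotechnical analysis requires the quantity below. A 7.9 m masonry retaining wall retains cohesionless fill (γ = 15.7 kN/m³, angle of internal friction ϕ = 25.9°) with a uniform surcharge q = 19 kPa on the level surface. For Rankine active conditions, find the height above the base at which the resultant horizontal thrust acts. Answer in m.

2.94 m

K_a = 0.3920.
Triangular part P₁ = ½K_aγH² = 192.0 at H/3 = 2.633 m; rectangular part P₂ = K_a q H = 58.84 at H/2 = 3.950 m.
ȳ = (P₁·2.633 + P₂·3.950)/(P₁+P₂) = 2.942 m.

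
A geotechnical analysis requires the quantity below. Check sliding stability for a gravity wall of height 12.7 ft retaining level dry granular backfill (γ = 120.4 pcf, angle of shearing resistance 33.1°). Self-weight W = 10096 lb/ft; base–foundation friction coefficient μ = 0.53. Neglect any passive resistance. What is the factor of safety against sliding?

1.88

K_a = tan²(45° − 33.1°/2) = 0.2936.
P_a = ½K_aγH² = 0.5×0.2936×120.4×12.7² = 2851 lb/ft, acting at H/3 = 4.233 ft above the base.
FS_sliding = μW / P_a = 0.53×10096 / 2851 = 1.877.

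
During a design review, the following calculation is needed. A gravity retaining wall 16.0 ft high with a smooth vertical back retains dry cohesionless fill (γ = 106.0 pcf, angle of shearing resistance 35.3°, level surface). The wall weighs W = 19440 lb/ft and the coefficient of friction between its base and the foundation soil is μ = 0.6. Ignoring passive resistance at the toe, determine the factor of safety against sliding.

3.21

K_a = tan²(45° − 35.3°/2) = 0.2675.
P_a = ½K_aγH² = 0.5×0.2675×106.0×16.0² = 3630 lb/ft, acting at H/3 = 5.333 ft above the base.
FS_sliding = μW / P_a = 0.6×19440 / 3630 = 3.213.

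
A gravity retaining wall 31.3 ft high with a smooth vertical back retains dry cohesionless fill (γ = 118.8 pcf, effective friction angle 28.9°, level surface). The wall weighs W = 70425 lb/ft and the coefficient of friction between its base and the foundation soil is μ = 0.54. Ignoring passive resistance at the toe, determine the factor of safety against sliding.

1.88

K_a = tan²(45° − 28.9°/2) = 0.3484.
P_a = ½K_aγH² = 0.5×0.3484×118.8×31.3² = 20270 lb/ft, acting at H/3 = 10.43 ft above the base.
FS_sliding = μW / P_a = 0.54×70425 / 20270 = 1.876.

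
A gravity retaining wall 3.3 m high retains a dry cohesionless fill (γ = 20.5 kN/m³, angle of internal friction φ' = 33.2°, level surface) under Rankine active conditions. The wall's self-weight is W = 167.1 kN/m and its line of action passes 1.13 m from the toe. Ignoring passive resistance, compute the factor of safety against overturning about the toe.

5.26

K_a = tan²(45° − 33.2°/2) = 0.2924.
P_a = ½K_aγH² = 0.5×0.2924×20.5×3.3² = 32.63 kN/m, acting at H/3 = 1.100 m above the base.
Overturning moment M_o = P_a × H/3 = 32.63 × 1.100 = 35.90.
Resisting moment M_r = W × 1.13 = 167.1 × 1.13 = 188.8.
FS_overturning = M_r/M_o = 188.8/35.90 = 5.260.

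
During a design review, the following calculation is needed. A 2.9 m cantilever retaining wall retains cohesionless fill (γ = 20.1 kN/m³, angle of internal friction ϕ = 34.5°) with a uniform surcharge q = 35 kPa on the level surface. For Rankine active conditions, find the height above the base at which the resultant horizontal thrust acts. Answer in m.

K_a = 0.2768.
Triangular part P₁ = ½K_aγH² = 23.40 at H/3 = 0.9667 m; rectangular part P₂ = K_a q H = 28.10 at H/2 = 1.450 m.
ȳ = (P₁·0.9667 + P₂·1.450)/(P₁+P₂) = 1.230 m.

1.23 m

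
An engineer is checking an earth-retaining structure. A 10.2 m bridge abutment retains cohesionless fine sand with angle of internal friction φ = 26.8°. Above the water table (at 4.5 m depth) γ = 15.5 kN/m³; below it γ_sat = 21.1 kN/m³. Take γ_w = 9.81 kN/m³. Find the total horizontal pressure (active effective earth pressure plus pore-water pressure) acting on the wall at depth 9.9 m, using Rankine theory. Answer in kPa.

102 kPa

K_a = (1 − sin φ)/(1 + sin φ) = 0.3785.
γ' = 21.1 − 9.81 = 11.29 kN/m³.
Effective vertical stress at 9.9 m: σ'_v = 15.5×4.5 + 11.29×5.40 = 130.7 kPa.
σ'_h = K_a σ'_v = 0.3785 × 130.7 = 49.47 kPa; u = γ_w × 5.40 = 52.97 kPa.
Total σ_h = 49.47 + 52.97 = 102.4 kPa.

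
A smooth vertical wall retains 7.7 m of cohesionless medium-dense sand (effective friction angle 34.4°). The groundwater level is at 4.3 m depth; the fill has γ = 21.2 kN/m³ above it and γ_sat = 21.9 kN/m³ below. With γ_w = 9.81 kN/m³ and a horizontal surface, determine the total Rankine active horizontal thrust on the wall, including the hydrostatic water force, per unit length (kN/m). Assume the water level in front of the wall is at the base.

217 kN/m

K_a = tan²(45° − φ/2) = 0.2780.
γ' = 21.9 − 9.81 = 12.09 kN/m³. Depth below WT = 3.4 m.
σ'_h at WT = K_a γ d_w = 25.34 kPa; at base = 25.34 + K_a γ' × 3.4 = 36.77 kPa.
P₁ (0–4.3 m) = ½×25.34×4.3 = 54.48. P₂ (4.3–7.7 m) = ½(25.34+36.77)×3.4 = 105.6.
P_w = ½ γ_w h₂² = 0.5×9.81×3.4² = 56.70. Total = 54.48+105.6+56.70 = 216.8 kN/m.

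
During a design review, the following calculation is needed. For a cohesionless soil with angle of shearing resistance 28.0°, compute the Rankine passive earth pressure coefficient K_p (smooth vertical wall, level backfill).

2.77

K_p = (1 + sin φ)/(1 − sin φ) = tan²(45° + 28.0°/2) = 2.770.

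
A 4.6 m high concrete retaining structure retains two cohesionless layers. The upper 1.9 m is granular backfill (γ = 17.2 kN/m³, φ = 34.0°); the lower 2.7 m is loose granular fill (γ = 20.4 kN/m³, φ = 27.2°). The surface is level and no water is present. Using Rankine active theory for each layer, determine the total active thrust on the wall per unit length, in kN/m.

K_a1 = tan²(45°−34.0°/2) = 0.2827; K_a2 = tan²(45°−27.2°/2) = 0.3726.
Layer 1: σ at base = K_a1 γ₁ h₁ = 9.239 kPa; P₁ = ½×9.239×1.9 = 8.777.
Layer 2: σ_v at top = γ₁h₁ = 32.68; σ_h top = K_a2×32.68 = 12.18; σ_h base = K_a2×(32.68+20.4×2.7) = 32.70.
P₂ = ½(12.18+32.70)×2.7 = 60.58. Total P_a = 8.777+60.58 = 69.36 kN/m.

69.4 kN/m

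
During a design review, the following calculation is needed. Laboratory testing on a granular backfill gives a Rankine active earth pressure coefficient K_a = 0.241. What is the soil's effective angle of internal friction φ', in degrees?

37.7°

K_a = tan²(45° − φ/2) ⇒ 45° − φ/2 = arctan(√0.241) = 26.15°.
φ = 2(45° − 26.15°) = 37.71°.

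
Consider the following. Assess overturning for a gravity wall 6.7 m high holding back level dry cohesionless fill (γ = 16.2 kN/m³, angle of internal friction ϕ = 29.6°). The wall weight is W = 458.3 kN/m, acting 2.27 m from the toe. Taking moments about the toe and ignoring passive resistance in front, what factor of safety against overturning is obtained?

K_a = tan²(45° − 29.6°/2) = 0.3387.
P_a = ½K_aγH² = 0.5×0.3387×16.2×6.7² = 123.2 kN/m, acting at H/3 = 2.233 m above the base.
Overturning moment M_o = P_a × H/3 = 123.2 × 2.233 = 275.1.
Resisting moment M_r = W × 2.27 = 458.3 × 2.27 = 1040.
FS_overturning = M_r/M_o = 1040/275.1 = 3.782.

3.78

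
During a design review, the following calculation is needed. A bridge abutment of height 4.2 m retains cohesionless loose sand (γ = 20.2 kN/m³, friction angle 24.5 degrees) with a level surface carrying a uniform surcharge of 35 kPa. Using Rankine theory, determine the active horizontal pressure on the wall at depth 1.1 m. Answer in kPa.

K_a = (1 − sin φ)/(1 + sin φ) = 0.4137.
σ_v = γz + q = 20.2 × 1.1 + 35 = 57.22 kPa.
σ_h = K_a σ_v = 0.4137 × 57.22 = 23.67 kPa.

23.7 kPa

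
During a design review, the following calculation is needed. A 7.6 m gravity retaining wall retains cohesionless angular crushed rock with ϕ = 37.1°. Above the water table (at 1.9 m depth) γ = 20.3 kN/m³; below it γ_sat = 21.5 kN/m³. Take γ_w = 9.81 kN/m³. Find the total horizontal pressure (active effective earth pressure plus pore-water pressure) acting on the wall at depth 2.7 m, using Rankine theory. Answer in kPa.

19.7 kPa

K_a = (1 − sin φ)/(1 + sin φ) = 0.2475.
γ' = 21.5 − 9.81 = 11.69 kN/m³.
Effective vertical stress at 2.7 m: σ'_v = 20.3×1.9 + 11.69×0.800 = 47.92 kPa.
σ'_h = K_a σ'_v = 0.2475 × 47.92 = 11.86 kPa; u = γ_w × 0.800 = 7.848 kPa.
Total σ_h = 11.86 + 7.848 = 19.71 kPa.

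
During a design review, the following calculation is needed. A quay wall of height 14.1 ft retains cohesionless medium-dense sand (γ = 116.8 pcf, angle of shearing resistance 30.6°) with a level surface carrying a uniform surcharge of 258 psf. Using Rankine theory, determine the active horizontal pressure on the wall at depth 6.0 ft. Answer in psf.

312 psf

K_a = (1 − sin φ)/(1 + sin φ) = 0.3253.
σ_v = γz + q = 116.8 × 6.0 + 258 = 958.8 psf.
σ_h = K_a σ_v = 0.3253 × 958.8 = 311.9 psf.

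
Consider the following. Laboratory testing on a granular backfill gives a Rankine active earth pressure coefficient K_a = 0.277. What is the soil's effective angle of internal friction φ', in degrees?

34.5°

K_a = tan²(45° − φ/2) ⇒ 45° − φ/2 = arctan(√0.277) = 27.76°.
φ = 2(45° − 27.76°) = 34.48°.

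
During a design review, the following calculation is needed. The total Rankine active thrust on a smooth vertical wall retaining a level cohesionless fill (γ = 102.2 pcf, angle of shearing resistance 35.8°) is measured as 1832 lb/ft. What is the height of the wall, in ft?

11.7 ft

K_a = 0.2619. P_a = ½ K_a γ H² ⇒ H = √(2P_a/(K_a γ)).
H = √(2×1832/(0.2619×102.2)) = 11.70 ft.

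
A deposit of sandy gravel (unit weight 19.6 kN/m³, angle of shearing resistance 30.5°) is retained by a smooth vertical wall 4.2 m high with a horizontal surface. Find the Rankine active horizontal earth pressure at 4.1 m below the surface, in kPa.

K_a = (1 − sin φ)/(1 + sin φ) = 0.3267.
σ_h = K_a γ z = 0.3267 × 19.6 × 4.1 = 26.25 kPa.

26.3 kPa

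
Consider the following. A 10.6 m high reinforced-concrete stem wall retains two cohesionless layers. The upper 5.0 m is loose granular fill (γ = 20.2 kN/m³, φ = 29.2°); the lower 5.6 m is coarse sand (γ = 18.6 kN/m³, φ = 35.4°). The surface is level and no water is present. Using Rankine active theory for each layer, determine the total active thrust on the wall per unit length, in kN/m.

315 kN/m

K_a1 = tan²(45°−29.2°/2) = 0.3442; K_a2 = tan²(45°−35.4°/2) = 0.2664.
Layer 1: σ at base = K_a1 γ₁ h₁ = 34.77 kPa; P₁ = ½×34.77×5.0 = 86.91.
Layer 2: σ_v at top = γ₁h₁ = 101.0; σ_h top = K_a2×101.0 = 26.91; σ_h base = K_a2×(101.0+18.6×5.6) = 54.65.
P₂ = ½(26.91+54.65)×5.6 = 228.4. Total P_a = 86.91+228.4 = 315.3 kN/m.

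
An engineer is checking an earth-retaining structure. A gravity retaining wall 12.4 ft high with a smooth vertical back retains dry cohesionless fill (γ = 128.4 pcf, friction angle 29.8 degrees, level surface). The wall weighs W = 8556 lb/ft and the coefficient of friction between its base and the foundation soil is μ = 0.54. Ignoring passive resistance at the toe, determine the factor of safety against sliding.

K_a = tan²(45° − 29.8°/2) = 0.3360.
P_a = ½K_aγH² = 0.5×0.3360×128.4×12.4² = 3317 lb/ft, acting at H/3 = 4.133 ft above the base.
FS_sliding = μW / P_a = 0.54×8556 / 3317 = 1.393.

1.39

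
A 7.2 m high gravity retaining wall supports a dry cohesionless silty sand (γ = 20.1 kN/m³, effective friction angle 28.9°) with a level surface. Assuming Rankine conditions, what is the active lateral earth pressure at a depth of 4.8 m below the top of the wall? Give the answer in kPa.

33.6 kPa

K_a = (1 − sin φ)/(1 + sin φ) = 0.3484.
σ_h = K_a γ z = 0.3484 × 20.1 × 4.8 = 33.61 kPa.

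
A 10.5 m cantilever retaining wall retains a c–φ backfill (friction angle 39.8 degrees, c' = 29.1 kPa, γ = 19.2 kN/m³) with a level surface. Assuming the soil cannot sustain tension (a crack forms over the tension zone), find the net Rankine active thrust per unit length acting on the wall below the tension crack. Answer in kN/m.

K_a = 0.2194; √K_a = 0.4684.
Tension-crack depth z_c = 2c/(γ√K_a) = 2×29.1/(19.2×0.4684) = 6.471 m.
σ_a at base = K_a γ H − 2c√K_a = 0.2194×19.2×10.5 − 2×29.1×0.4684 = 16.97 kPa.
P_a = ½ × 16.97 × (H − z_c) = 0.5×16.97×4.029 = 34.19 kN/m.

34.2 kN/m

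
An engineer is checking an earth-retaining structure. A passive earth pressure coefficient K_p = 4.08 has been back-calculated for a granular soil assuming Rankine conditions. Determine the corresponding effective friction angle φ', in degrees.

K_p = (1+sin φ)/(1−sin φ) ⇒ sin φ = (K_p − 1)/(K_p + 1) = 0.6063.
φ = arcsin(0.6063) = 37.32°.

37.3°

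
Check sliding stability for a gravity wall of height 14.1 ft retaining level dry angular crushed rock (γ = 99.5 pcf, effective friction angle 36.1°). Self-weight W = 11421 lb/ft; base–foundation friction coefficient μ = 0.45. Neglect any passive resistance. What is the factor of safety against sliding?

2.01

K_a = tan²(45° − 36.1°/2) = 0.2585.
P_a = ½K_aγH² = 0.5×0.2585×99.5×14.1² = 2557 lb/ft, acting at H/3 = 4.700 ft above the base.
FS_sliding = μW / P_a = 0.45×11421 / 2557 = 2.010.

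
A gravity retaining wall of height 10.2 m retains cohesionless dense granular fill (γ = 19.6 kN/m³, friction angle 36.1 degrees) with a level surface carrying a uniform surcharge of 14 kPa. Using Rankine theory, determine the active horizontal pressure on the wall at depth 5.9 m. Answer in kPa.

K_a = (1 − sin φ)/(1 + sin φ) = 0.2585.
σ_v = γz + q = 19.6 × 5.9 + 14 = 129.6 kPa.
σ_h = K_a σ_v = 0.2585 × 129.6 = 33.51 kPa.

33.5 kPa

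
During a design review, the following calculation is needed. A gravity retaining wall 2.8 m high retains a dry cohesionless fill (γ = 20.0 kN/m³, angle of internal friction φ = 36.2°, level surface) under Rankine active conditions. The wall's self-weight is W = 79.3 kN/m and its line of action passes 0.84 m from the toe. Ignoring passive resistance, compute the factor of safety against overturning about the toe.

K_a = tan²(45° − 36.2°/2) = 0.2574.
P_a = ½K_aγH² = 0.5×0.2574×20.0×2.8² = 20.18 kN/m, acting at H/3 = 0.9333 m above the base.
Overturning moment M_o = P_a × H/3 = 20.18 × 0.9333 = 18.83.
Resisting moment M_r = W × 0.84 = 79.3 × 0.84 = 66.61.
FS_overturning = M_r/M_o = 66.61/18.83 = 3.537.

3.54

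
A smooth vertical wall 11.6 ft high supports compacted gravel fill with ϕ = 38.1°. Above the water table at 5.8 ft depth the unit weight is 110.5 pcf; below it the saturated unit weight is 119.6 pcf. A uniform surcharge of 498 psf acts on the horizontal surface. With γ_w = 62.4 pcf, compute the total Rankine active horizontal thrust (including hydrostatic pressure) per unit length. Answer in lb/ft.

K_a = tan²(45° − φ/2) = 0.2368.
γ' = 119.6 − 62.4 = 57.20 pcf. h₂ = H − d_w = 5.8 ft.
σ'_h: at surface K_a·q = 117.9; at WT K_a(q+γd_w) = 269.7; at base K_a(q+γd_w+γ'h₂) = 348.3 psf.
P₁ = ½(117.9+269.7)×5.8 = 1124; P₂ = ½(269.7+348.3)×5.8 = 1792; P_w = ½γ_w h₂² = 1050.
Total = 1124+1792+1050 = 3966 lb/ft.

3970 lb/ft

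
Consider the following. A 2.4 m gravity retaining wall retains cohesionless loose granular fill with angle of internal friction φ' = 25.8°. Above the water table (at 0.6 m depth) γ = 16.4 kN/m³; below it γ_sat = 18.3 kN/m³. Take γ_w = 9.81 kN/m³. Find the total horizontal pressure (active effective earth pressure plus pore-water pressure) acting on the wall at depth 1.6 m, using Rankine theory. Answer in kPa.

K_a = (1 − sin φ)/(1 + sin φ) = 0.3935.
γ' = 18.3 − 9.81 = 8.490 kN/m³.
Effective vertical stress at 1.6 m: σ'_v = 16.4×0.6 + 8.490×1.00 = 18.33 kPa.
σ'_h = K_a σ'_v = 0.3935 × 18.33 = 7.213 kPa; u = γ_w × 1.00 = 9.810 kPa.
Total σ_h = 7.213 + 9.810 = 17.02 kPa.

17.0 kPa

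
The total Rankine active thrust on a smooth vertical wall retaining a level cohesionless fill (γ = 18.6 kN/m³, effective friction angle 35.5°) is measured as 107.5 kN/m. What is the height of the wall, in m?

K_a = 0.2653. P_a = ½ K_a γ H² ⇒ H = √(2P_a/(K_a γ)).
H = √(2×107.5/(0.2653×18.6)) = 6.601 m.

6.60 m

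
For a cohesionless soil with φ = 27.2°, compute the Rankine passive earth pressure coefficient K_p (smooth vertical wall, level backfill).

K_p = (1 + sin φ)/(1 − sin φ) = tan²(45° + 27.2°/2) = 2.684.

2.68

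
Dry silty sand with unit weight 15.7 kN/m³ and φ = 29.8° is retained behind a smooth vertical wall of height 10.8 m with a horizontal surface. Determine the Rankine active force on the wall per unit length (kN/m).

308 kN/m

K_a = tan²(45° − φ/2) = 0.3360.
P_a = ½ K_a γ H² = 0.5 × 0.3360 × 15.7 × 10.8² = 307.7 kN/m.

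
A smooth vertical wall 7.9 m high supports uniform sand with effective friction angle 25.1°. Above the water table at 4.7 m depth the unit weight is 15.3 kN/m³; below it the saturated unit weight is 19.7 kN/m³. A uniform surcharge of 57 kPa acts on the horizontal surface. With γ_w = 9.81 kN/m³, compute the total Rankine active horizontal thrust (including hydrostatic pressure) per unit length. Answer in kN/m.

414 kN/m

K_a = tan²(45° − φ/2) = 0.4043.
γ' = 19.7 − 9.81 = 9.890 kN/m³. h₂ = H − d_w = 3.2 m.
σ'_h: at surface K_a·q = 23.04; at WT K_a(q+γd_w) = 52.12; at base K_a(q+γd_w+γ'h₂) = 64.91 kPa.
P₁ = ½(23.04+52.12)×4.7 = 176.6; P₂ = ½(52.12+64.91)×3.2 = 187.3; P_w = ½γ_w h₂² = 50.23.
Total = 176.6+187.3+50.23 = 414.1 kN/m.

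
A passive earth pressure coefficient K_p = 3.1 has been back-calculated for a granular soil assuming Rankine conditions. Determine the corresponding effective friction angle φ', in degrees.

30.8°

K_p = (1+sin φ)/(1−sin φ) ⇒ sin φ = (K_p − 1)/(K_p + 1) = 0.5122.
φ = arcsin(0.5122) = 30.81°.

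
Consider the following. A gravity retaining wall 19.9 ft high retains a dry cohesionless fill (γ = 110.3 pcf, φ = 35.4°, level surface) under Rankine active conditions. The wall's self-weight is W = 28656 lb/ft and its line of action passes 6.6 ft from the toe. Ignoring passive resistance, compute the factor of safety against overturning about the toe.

K_a = tan²(45° − 35.4°/2) = 0.2664.
P_a = ½K_aγH² = 0.5×0.2664×110.3×19.9² = 5818 lb/ft, acting at H/3 = 6.633 ft above the base.
Overturning moment M_o = P_a × H/3 = 5818 × 6.633 = 38590.
Resisting moment M_r = W × 6.6 = 28656 × 6.6 = 189100.
FS_overturning = M_r/M_o = 189100/38590 = 4.901.

4.90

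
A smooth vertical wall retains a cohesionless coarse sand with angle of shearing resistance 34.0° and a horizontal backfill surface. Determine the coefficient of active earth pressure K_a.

K_a = tan²(45° − φ/2) = tan²(28.00°) = 0.2827.

0.283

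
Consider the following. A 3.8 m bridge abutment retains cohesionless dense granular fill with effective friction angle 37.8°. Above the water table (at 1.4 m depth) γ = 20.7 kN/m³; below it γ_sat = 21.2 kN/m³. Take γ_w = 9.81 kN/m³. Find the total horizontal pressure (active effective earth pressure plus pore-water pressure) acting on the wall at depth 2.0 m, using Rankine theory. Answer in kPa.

K_a = (1 − sin φ)/(1 + sin φ) = 0.2400.
γ' = 21.2 − 9.81 = 11.39 kN/m³.
Effective vertical stress at 2.0 m: σ'_v = 20.7×1.4 + 11.39×0.600 = 35.81 kPa.
σ'_h = K_a σ'_v = 0.2400 × 35.81 = 8.595 kPa; u = γ_w × 0.600 = 5.886 kPa.
Total σ_h = 8.595 + 5.886 = 14.48 kPa.

14.5 kPa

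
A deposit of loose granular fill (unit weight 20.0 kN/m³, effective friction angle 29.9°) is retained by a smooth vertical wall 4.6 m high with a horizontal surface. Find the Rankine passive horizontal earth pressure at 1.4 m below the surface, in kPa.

K_p = (1 + sin φ)/(1 − sin φ) = 2.988.
σ_h = K_p γ z = 2.988 × 20.0 × 1.4 = 83.66 kPa.

83.7 kPa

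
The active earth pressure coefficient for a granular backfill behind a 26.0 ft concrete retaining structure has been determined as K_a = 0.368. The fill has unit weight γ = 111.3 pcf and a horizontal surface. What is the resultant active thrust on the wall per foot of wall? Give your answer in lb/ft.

13800 lb/ft

P = ½ K_a γ H² = 0.5 × 0.368 × 111.3 × 26.0² = 13840 lb/ft.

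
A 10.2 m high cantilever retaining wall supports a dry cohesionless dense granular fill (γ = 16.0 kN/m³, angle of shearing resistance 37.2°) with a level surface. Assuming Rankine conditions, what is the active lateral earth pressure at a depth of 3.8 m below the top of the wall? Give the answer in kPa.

K_a = (1 − sin φ)/(1 + sin φ) = 0.2464.
σ_h = K_a γ z = 0.2464 × 16.0 × 3.8 = 14.98 kPa.

15.0 kPa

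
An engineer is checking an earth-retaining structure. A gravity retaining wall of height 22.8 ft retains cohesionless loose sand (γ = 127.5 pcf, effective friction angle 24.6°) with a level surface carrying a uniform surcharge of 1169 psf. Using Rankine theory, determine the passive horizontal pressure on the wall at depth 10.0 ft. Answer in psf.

K_p = (1 + sin φ)/(1 − sin φ) = 2.426.
σ_v = γz + q = 127.5 × 10.0 + 1169 = 2444 psf.
σ_h = K_p σ_v = 2.426 × 2444 = 5930 psf.

5930 psf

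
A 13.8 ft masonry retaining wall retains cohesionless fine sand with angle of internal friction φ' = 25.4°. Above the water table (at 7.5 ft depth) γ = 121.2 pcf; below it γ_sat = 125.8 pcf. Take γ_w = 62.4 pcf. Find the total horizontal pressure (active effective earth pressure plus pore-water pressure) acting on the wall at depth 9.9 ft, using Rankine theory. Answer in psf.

K_a = (1 − sin φ)/(1 + sin φ) = 0.3996.
γ' = 125.8 − 62.4 = 63.40 pcf.
Effective vertical stress at 9.9 ft: σ'_v = 121.2×7.5 + 63.40×2.40 = 1061 psf.
σ'_h = K_a σ'_v = 0.3996 × 1061 = 424.1 psf; u = γ_w × 2.40 = 149.8 psf.
Total σ_h = 424.1 + 149.8 = 573.8 psf.

574 psf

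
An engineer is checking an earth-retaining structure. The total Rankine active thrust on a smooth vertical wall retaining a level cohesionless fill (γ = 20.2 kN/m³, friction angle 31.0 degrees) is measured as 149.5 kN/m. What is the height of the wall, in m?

6.80 m

K_a = 0.3201. P_a = ½ K_a γ H² ⇒ H = √(2P_a/(K_a γ)).
H = √(2×149.5/(0.3201×20.2)) = 6.800 m.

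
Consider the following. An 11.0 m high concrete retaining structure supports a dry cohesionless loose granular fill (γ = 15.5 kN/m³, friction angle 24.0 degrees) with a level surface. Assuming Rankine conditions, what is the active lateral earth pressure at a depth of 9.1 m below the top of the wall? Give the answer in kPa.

59.5 kPa

K_a = (1 − sin φ)/(1 + sin φ) = 0.4217.
σ_h = K_a γ z = 0.4217 × 15.5 × 9.1 = 59.49 kPa.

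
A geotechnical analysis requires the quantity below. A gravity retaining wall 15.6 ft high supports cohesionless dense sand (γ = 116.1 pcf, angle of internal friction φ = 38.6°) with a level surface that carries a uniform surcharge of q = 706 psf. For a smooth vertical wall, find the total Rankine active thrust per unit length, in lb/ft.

K_a = tan²(45° − φ/2) = 0.2316.
Soil triangle: ½ K_a γ H² = 0.5×0.2316×116.1×15.6² = 3272 lb/ft.
Surcharge rectangle: K_a q H = 0.2316×706×15.6 = 2551 lb/ft.
Total = 3272 + 2551 = 5823 lb/ft.

5820 lb/ft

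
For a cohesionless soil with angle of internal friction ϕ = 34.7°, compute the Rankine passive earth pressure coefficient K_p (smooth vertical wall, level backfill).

K_p = (1 + sin φ)/(1 − sin φ) = tan²(45° + 34.7°/2) = 3.643.

3.64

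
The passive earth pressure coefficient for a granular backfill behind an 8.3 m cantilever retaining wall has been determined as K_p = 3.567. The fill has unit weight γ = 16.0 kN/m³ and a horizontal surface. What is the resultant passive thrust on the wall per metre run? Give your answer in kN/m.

1970 kN/m

P = ½ K_p γ H² = 0.5 × 3.567 × 16.0 × 8.3² = 1966 kN/m.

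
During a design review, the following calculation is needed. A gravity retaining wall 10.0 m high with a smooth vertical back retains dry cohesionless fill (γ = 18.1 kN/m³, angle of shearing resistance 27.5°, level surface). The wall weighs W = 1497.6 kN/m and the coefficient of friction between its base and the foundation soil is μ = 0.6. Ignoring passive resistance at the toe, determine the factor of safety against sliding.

2.70

K_a = tan²(45° − 27.5°/2) = 0.3682.
P_a = ½K_aγH² = 0.5×0.3682×18.1×10.0² = 333.2 kN/m, acting at H/3 = 3.333 m above the base.
FS_sliding = μW / P_a = 0.6×1497.6 / 333.2 = 2.696.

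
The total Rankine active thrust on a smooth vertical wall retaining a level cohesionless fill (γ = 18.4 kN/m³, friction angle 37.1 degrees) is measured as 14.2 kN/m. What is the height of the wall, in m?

K_a = 0.2475. P_a = ½ K_a γ H² ⇒ H = √(2P_a/(K_a γ)).
H = √(2×14.2/(0.2475×18.4)) = 2.497 m.

2.50 m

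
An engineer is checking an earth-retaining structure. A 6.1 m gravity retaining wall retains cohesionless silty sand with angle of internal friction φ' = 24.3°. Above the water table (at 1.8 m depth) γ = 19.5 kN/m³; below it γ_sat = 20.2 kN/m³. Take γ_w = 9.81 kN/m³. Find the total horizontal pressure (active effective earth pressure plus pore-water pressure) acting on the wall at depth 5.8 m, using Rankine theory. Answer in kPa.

71.2 kPa

K_a = (1 − sin φ)/(1 + sin φ) = 0.4169.
γ' = 20.2 − 9.81 = 10.39 kN/m³.
Effective vertical stress at 5.8 m: σ'_v = 19.5×1.8 + 10.39×4.00 = 76.66 kPa.
σ'_h = K_a σ'_v = 0.4169 × 76.66 = 31.96 kPa; u = γ_w × 4.00 = 39.24 kPa.
Total σ_h = 31.96 + 39.24 = 71.20 kPa.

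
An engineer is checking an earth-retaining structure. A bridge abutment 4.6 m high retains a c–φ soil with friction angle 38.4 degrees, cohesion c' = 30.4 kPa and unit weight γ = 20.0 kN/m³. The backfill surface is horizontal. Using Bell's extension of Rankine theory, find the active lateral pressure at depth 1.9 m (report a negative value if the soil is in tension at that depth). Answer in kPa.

K_a = (1 − sin φ)/(1 + sin φ) = 0.2337.
σ_a = K_a γ z − 2c√K_a = 0.2337×20.0×1.9 − 2×30.4×0.4834 = -20.51 kPa.

-20.5 kPa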